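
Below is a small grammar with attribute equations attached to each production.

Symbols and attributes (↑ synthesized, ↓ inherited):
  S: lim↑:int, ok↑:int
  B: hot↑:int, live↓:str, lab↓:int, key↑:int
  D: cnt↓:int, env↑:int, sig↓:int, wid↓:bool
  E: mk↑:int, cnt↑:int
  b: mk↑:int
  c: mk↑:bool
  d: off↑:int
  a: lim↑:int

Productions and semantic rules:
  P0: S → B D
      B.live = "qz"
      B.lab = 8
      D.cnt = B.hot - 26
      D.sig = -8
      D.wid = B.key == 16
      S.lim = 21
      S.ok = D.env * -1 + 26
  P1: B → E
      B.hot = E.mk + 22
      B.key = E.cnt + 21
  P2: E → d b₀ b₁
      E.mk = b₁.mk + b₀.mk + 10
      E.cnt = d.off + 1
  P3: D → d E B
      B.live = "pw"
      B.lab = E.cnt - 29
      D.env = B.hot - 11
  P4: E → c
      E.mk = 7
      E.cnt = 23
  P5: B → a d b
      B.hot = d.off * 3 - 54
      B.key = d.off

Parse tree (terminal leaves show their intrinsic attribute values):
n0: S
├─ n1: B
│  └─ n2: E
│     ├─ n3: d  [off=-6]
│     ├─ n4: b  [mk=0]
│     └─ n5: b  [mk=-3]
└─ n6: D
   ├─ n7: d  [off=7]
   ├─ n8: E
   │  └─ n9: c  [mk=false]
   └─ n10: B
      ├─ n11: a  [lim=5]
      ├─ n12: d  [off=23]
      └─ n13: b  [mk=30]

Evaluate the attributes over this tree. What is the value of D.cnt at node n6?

3

1. n1.live = "qz"  ["qz"]
2. n1.lab = 8  [8]
3. n3.off = -6  [terminal]
4. n4.mk = 0  [terminal]
5. n5.mk = -3  [terminal]
6. n2.mk = 7  [b₁.mk + b₀.mk + 10]
7. n2.cnt = -5  [d.off + 1]
8. n1.hot = 29  [E.mk + 22]
9. n1.key = 16  [E.cnt + 21]
10. n6.cnt = 3  [B.hot - 26]
11. n6.sig = -8  [-8]
12. n6.wid = true  [B.key == 16]
13. n7.off = 7  [terminal]
14. n9.mk = false  [terminal]
15. n8.mk = 7  [7]
16. n8.cnt = 23  [23]
17. n10.live = "pw"  ["pw"]
18. n10.lab = -6  [E.cnt - 29]
19. n11.lim = 5  [terminal]
20. n12.off = 23  [terminal]
21. n13.mk = 30  [terminal]
22. n10.hot = 15  [d.off * 3 - 54]
23. n10.key = 23  [d.off]
24. n6.env = 4  [B.hot - 11]
25. n0.lim = 21  [21]
26. n0.ok = 22  [D.env * -1 + 26]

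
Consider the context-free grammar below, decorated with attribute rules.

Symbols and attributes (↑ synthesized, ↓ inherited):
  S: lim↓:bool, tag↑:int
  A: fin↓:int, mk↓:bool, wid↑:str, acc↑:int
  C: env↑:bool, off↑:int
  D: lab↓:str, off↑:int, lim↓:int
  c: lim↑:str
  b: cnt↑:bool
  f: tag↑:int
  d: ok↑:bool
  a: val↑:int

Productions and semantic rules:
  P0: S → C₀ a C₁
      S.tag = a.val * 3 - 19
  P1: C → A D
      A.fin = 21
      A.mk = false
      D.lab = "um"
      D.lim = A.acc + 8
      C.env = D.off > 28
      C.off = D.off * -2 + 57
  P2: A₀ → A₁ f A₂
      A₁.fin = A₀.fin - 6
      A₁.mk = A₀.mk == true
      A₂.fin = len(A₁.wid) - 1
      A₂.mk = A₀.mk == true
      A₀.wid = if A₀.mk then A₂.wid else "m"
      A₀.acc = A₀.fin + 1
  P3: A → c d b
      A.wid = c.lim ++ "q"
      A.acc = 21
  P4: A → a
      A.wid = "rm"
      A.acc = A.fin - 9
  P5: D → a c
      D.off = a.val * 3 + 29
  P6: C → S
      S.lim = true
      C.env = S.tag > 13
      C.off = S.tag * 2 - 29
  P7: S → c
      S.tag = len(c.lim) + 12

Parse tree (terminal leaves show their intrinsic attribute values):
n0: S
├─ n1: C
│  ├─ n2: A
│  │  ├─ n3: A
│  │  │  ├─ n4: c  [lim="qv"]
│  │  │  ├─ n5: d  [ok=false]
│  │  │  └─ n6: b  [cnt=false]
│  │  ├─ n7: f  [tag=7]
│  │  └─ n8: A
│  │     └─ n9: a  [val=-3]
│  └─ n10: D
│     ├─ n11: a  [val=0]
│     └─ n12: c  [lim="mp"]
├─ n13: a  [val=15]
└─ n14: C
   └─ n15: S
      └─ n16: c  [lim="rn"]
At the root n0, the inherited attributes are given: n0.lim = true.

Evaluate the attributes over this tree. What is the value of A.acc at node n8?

1. n0.lim = true  [given at root]
2. n2.fin = 21  [21]
3. n2.mk = false  [false]
4. n3.fin = 15  [A₀.fin - 6]
5. n3.mk = false  [A₀.mk == true]
6. n4.lim = "qv"  [terminal]
7. n5.ok = false  [terminal]
8. n6.cnt = false  [terminal]
9. n3.wid = "qvq"  [c.lim ++ "q"]
10. n3.acc = 21  [21]
11. n7.tag = 7  [terminal]
12. n8.fin = 2  [len(A₁.wid) - 1]
13. n8.mk = false  [A₀.mk == true]
14. n9.val = -3  [terminal]
15. n8.wid = "rm"  ["rm"]
16. n8.acc = -7  [A.fin - 9]
17. n2.wid = "m"  [if A₀.mk then A₂.wid else "m"]
18. n2.acc = 22  [A₀.fin + 1]
19. n10.lab = "um"  ["um"]
20. n10.lim = 30  [A.acc + 8]
21. n11.val = 0  [terminal]
22. n12.lim = "mp"  [terminal]
23. n10.off = 29  [a.val * 3 + 29]
24. n1.env = true  [D.off > 28]
25. n1.off = -1  [D.off * -2 + 57]
26. n13.val = 15  [terminal]
27. n15.lim = true  [true]
28. n16.lim = "rn"  [terminal]
29. n15.tag = 14  [len(c.lim) + 12]
30. n14.env = true  [S.tag > 13]
31. n14.off = -1  [S.tag * 2 - 29]
32. n0.tag = 26  [a.val * 3 - 19]

-7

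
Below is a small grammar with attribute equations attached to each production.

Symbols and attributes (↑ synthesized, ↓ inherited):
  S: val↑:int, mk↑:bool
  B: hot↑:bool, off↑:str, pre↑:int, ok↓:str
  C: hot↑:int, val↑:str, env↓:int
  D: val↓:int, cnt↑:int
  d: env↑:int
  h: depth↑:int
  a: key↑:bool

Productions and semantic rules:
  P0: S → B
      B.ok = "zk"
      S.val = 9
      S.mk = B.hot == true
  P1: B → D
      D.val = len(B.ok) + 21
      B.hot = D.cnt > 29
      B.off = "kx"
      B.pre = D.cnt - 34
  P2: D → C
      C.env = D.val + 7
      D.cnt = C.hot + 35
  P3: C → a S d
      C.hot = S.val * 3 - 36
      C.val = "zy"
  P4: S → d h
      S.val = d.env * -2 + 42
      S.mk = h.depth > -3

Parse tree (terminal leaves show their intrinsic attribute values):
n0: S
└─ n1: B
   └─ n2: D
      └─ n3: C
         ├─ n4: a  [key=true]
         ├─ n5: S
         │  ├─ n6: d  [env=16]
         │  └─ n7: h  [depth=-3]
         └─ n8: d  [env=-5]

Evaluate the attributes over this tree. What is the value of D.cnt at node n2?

1. n1.ok = "zk"  ["zk"]
2. n2.val = 23  [len(B.ok) + 21]
3. n3.env = 30  [D.val + 7]
4. n4.key = true  [terminal]
5. n6.env = 16  [terminal]
6. n7.depth = -3  [terminal]
7. n5.val = 10  [d.env * -2 + 42]
8. n5.mk = false  [h.depth > -3]
9. n8.env = -5  [terminal]
10. n3.hot = -6  [S.val * 3 - 36]
11. n3.val = "zy"  ["zy"]
12. n2.cnt = 29  [C.hot + 35]
13. n1.hot = false  [D.cnt > 29]
14. n1.off = "kx"  ["kx"]
15. n1.pre = -5  [D.cnt - 34]
16. n0.val = 9  [9]
17. n0.mk = false  [B.hot == true]

29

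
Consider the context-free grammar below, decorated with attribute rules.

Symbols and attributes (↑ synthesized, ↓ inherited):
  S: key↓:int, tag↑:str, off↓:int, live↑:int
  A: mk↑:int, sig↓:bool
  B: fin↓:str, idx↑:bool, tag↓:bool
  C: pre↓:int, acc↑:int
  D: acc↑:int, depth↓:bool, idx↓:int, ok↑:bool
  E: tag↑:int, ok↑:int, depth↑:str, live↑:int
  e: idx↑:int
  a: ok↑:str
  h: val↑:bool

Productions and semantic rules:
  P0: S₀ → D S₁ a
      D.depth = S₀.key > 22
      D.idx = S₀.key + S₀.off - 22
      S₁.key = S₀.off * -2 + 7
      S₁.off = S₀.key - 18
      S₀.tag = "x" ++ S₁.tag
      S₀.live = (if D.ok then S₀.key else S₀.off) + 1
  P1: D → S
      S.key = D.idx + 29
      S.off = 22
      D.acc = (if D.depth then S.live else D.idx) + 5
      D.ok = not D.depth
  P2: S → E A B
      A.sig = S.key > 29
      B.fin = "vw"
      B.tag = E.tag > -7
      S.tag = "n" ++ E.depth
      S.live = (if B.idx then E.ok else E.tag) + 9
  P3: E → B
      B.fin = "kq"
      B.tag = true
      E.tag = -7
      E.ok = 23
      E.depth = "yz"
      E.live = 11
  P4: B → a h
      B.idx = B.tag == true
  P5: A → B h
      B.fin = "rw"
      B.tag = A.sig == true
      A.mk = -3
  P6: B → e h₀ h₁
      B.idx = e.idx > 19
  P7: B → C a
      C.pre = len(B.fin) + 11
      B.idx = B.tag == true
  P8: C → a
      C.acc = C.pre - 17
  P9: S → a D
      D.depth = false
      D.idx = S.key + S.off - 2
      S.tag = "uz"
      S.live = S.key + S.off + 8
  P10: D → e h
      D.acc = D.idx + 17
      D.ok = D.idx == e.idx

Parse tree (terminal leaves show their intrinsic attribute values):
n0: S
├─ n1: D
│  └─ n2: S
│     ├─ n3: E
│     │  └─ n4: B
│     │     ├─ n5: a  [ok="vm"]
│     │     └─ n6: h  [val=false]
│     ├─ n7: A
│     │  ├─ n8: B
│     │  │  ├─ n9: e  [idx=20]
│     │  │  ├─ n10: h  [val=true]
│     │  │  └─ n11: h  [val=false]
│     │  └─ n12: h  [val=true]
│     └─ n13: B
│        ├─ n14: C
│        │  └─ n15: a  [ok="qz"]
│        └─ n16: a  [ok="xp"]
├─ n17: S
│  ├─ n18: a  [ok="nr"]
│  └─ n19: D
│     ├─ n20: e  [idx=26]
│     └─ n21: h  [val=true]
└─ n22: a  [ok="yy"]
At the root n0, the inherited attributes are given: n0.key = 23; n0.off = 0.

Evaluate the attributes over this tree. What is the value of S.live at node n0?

1. n0.key = 23  [given at root]
2. n0.off = 0  [given at root]
3. n1.depth = true  [S₀.key > 22]
4. n1.idx = 1  [S₀.key + S₀.off - 22]
5. n2.key = 30  [D.idx + 29]
6. n2.off = 22  [22]
7. n4.fin = "kq"  ["kq"]
8. n4.tag = true  [true]
9. n5.ok = "vm"  [terminal]
10. n6.val = false  [terminal]
11. n4.idx = true  [B.tag == true]
12. n3.tag = -7  [-7]
13. n3.ok = 23  [23]
14. n3.depth = "yz"  ["yz"]
15. n3.live = 11  [11]
16. n7.sig = true  [S.key > 29]
17. n8.fin = "rw"  ["rw"]
18. n8.tag = true  [A.sig == true]
19. n9.idx = 20  [terminal]
20. n10.val = true  [terminal]
21. n11.val = false  [terminal]
22. n8.idx = true  [e.idx > 19]
23. n12.val = true  [terminal]
24. n7.mk = -3  [-3]
25. n13.fin = "vw"  ["vw"]
26. n13.tag = false  [E.tag > -7]
27. n14.pre = 13  [len(B.fin) + 11]
28. n15.ok = "qz"  [terminal]
29. n14.acc = -4  [C.pre - 17]
30. n16.ok = "xp"  [terminal]
31. n13.idx = false  [B.tag == true]
32. n2.tag = "nyz"  ["n" ++ E.depth]
33. n2.live = 2  [(if B.idx then E.ok else E.tag) + 9]
34. n1.acc = 7  [(if D.depth then S.live else D.idx) + 5]
35. n1.ok = false  [not D.depth]
36. n17.key = 7  [S₀.off * -2 + 7]
37. n17.off = 5  [S₀.key - 18]
38. n18.ok = "nr"  [terminal]
39. n19.depth = false  [false]
40. n19.idx = 10  [S.key + S.off - 2]
41. n20.idx = 26  [terminal]
42. n21.val = true  [terminal]
43. n19.acc = 27  [D.idx + 17]
44. n19.ok = false  [D.idx == e.idx]
45. n17.tag = "uz"  ["uz"]
46. n17.live = 20  [S.key + S.off + 8]
47. n22.ok = "yy"  [terminal]
48. n0.tag = "xuz"  ["x" ++ S₁.tag]
49. n0.live = 1  [(if D.ok then S₀.key else S₀.off) + 1]

1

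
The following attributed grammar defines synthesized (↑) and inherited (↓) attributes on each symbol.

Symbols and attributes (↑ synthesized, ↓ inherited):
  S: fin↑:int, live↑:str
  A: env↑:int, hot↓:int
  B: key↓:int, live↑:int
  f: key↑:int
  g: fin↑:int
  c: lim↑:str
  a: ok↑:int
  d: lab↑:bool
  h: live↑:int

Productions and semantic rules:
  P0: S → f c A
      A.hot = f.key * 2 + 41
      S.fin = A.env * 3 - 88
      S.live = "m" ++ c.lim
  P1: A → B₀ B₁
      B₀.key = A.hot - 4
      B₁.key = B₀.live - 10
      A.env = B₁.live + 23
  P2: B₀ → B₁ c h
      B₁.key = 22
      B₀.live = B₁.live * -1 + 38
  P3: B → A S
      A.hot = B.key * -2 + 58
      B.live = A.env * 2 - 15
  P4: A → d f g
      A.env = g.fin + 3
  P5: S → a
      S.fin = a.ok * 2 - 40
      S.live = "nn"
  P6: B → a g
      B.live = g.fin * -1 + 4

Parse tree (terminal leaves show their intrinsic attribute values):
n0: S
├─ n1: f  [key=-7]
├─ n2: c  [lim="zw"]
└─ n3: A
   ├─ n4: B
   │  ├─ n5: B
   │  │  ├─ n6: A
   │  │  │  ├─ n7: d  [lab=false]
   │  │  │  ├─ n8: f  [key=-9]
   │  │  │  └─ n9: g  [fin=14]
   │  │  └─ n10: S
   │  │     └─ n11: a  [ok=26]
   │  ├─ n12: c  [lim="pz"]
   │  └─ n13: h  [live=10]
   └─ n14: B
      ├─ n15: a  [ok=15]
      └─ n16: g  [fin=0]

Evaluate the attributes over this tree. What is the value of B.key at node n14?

9

1. n1.key = -7  [terminal]
2. n2.lim = "zw"  [terminal]
3. n3.hot = 27  [f.key * 2 + 41]
4. n4.key = 23  [A.hot - 4]
5. n5.key = 22  [22]
6. n6.hot = 14  [B.key * -2 + 58]
7. n7.lab = false  [terminal]
8. n8.key = -9  [terminal]
9. n9.fin = 14  [terminal]
10. n6.env = 17  [g.fin + 3]
11. n11.ok = 26  [terminal]
12. n10.fin = 12  [a.ok * 2 - 40]
13. n10.live = "nn"  ["nn"]
14. n5.live = 19  [A.env * 2 - 15]
15. n12.lim = "pz"  [terminal]
16. n13.live = 10  [terminal]
17. n4.live = 19  [B₁.live * -1 + 38]
18. n14.key = 9  [B₀.live - 10]
19. n15.ok = 15  [terminal]
20. n16.fin = 0  [terminal]
21. n14.live = 4  [g.fin * -1 + 4]
22. n3.env = 27  [B₁.live + 23]
23. n0.fin = -7  [A.env * 3 - 88]
24. n0.live = "mzw"  ["m" ++ c.lim]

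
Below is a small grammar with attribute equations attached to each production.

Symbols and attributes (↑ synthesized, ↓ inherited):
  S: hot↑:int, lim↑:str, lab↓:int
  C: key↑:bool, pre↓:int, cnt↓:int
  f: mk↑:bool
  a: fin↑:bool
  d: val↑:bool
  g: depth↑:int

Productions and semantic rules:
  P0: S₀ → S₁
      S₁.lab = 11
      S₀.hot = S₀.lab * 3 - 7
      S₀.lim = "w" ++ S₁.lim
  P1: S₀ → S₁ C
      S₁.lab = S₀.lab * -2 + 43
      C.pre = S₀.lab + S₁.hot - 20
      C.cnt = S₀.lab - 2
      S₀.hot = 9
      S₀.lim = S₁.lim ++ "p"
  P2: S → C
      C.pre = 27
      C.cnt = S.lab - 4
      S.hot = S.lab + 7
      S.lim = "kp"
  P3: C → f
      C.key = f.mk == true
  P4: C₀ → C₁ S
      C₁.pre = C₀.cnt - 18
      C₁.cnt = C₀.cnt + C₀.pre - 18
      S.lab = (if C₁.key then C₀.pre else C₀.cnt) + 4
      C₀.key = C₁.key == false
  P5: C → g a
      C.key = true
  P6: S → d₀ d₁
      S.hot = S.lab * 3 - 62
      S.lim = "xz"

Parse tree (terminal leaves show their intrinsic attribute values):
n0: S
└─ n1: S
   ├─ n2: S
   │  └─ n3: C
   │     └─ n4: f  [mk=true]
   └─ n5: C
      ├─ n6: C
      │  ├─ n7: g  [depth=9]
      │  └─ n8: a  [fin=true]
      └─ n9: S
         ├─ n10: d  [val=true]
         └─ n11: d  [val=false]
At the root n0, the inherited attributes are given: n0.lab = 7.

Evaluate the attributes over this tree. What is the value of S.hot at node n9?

7

1. n0.lab = 7  [given at root]
2. n1.lab = 11  [11]
3. n2.lab = 21  [S₀.lab * -2 + 43]
4. n3.pre = 27  [27]
5. n3.cnt = 17  [S.lab - 4]
6. n4.mk = true  [terminal]
7. n3.key = true  [f.mk == true]
8. n2.hot = 28  [S.lab + 7]
9. n2.lim = "kp"  ["kp"]
10. n5.pre = 19  [S₀.lab + S₁.hot - 20]
11. n5.cnt = 9  [S₀.lab - 2]
12. n6.pre = -9  [C₀.cnt - 18]
13. n6.cnt = 10  [C₀.cnt + C₀.pre - 18]
14. n7.depth = 9  [terminal]
15. n8.fin = true  [terminal]
16. n6.key = true  [true]
17. n9.lab = 23  [(if C₁.key then C₀.pre else C₀.cnt) + 4]
18. n10.val = true  [terminal]
19. n11.val = false  [terminal]
20. n9.hot = 7  [S.lab * 3 - 62]
21. n9.lim = "xz"  ["xz"]
22. n5.key = false  [C₁.key == false]
23. n1.hot = 9  [9]
24. n1.lim = "kpp"  [S₁.lim ++ "p"]
25. n0.hot = 14  [S₀.lab * 3 - 7]
26. n0.lim = "wkpp"  ["w" ++ S₁.lim]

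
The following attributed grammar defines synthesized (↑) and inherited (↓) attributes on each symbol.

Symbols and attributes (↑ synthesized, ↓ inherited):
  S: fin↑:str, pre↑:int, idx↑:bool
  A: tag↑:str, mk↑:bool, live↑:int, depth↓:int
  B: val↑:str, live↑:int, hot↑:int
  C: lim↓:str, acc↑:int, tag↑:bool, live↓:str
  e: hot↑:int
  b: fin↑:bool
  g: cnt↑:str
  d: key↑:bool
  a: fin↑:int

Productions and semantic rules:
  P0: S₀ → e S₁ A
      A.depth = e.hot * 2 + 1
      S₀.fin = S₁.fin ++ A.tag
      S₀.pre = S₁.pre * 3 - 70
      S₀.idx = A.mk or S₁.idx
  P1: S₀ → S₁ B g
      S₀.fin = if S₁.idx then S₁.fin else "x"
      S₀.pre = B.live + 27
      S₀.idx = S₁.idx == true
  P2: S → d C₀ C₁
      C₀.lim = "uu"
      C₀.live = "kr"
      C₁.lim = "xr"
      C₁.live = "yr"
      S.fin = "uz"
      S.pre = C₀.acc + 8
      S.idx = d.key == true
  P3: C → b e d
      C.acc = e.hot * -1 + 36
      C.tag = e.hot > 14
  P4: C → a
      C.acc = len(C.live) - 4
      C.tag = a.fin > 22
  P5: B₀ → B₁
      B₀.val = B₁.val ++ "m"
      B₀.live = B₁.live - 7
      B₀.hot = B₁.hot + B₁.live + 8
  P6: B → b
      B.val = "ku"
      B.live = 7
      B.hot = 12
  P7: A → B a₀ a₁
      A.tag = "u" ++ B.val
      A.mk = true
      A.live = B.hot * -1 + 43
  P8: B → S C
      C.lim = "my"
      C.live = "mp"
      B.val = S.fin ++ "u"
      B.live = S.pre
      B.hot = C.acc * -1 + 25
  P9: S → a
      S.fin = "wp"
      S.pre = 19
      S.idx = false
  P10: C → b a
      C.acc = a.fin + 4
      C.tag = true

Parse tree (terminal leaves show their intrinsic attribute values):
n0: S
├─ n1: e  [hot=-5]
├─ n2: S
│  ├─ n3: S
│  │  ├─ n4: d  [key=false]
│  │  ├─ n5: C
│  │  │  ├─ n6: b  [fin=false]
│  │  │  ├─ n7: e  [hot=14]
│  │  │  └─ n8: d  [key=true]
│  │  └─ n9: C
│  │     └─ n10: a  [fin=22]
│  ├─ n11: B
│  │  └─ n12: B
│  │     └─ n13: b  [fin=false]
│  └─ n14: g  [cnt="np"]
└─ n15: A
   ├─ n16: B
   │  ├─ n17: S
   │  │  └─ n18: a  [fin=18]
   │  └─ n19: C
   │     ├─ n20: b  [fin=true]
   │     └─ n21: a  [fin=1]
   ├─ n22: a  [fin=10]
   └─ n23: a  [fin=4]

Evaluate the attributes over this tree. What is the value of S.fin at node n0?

"xuwpu"

1. n1.hot = -5  [terminal]
2. n4.key = false  [terminal]
3. n5.lim = "uu"  ["uu"]
4. n5.live = "kr"  ["kr"]
5. n6.fin = false  [terminal]
6. n7.hot = 14  [terminal]
7. n8.key = true  [terminal]
8. n5.acc = 22  [e.hot * -1 + 36]
9. n5.tag = false  [e.hot > 14]
10. n9.lim = "xr"  ["xr"]
11. n9.live = "yr"  ["yr"]
12. n10.fin = 22  [terminal]
13. n9.acc = -2  [len(C.live) - 4]
14. n9.tag = false  [a.fin > 22]
15. n3.fin = "uz"  ["uz"]
16. n3.pre = 30  [C₀.acc + 8]
17. n3.idx = false  [d.key == true]
18. n13.fin = false  [terminal]
19. n12.val = "ku"  ["ku"]
20. n12.live = 7  [7]
21. n12.hot = 12  [12]
22. n11.val = "kum"  [B₁.val ++ "m"]
23. n11.live = 0  [B₁.live - 7]
24. n11.hot = 27  [B₁.hot + B₁.live + 8]
25. n14.cnt = "np"  [terminal]
26. n2.fin = "x"  [if S₁.idx then S₁.fin else "x"]
27. n2.pre = 27  [B.live + 27]
28. n2.idx = false  [S₁.idx == true]
29. n15.depth = -9  [e.hot * 2 + 1]
30. n18.fin = 18  [terminal]
31. n17.fin = "wp"  ["wp"]
32. n17.pre = 19  [19]
33. n17.idx = false  [false]
34. n19.lim = "my"  ["my"]
35. n19.live = "mp"  ["mp"]
36. n20.fin = true  [terminal]
37. n21.fin = 1  [terminal]
38. n19.acc = 5  [a.fin + 4]
39. n19.tag = true  [true]
40. n16.val = "wpu"  [S.fin ++ "u"]
41. n16.live = 19  [S.pre]
42. n16.hot = 20  [C.acc * -1 + 25]
43. n22.fin = 10  [terminal]
44. n23.fin = 4  [terminal]
45. n15.tag = "uwpu"  ["u" ++ B.val]
46. n15.mk = true  [true]
47. n15.live = 23  [B.hot * -1 + 43]
48. n0.fin = "xuwpu"  [S₁.fin ++ A.tag]
49. n0.pre = 11  [S₁.pre * 3 - 70]
50. n0.idx = true  [A.mk or S₁.idx]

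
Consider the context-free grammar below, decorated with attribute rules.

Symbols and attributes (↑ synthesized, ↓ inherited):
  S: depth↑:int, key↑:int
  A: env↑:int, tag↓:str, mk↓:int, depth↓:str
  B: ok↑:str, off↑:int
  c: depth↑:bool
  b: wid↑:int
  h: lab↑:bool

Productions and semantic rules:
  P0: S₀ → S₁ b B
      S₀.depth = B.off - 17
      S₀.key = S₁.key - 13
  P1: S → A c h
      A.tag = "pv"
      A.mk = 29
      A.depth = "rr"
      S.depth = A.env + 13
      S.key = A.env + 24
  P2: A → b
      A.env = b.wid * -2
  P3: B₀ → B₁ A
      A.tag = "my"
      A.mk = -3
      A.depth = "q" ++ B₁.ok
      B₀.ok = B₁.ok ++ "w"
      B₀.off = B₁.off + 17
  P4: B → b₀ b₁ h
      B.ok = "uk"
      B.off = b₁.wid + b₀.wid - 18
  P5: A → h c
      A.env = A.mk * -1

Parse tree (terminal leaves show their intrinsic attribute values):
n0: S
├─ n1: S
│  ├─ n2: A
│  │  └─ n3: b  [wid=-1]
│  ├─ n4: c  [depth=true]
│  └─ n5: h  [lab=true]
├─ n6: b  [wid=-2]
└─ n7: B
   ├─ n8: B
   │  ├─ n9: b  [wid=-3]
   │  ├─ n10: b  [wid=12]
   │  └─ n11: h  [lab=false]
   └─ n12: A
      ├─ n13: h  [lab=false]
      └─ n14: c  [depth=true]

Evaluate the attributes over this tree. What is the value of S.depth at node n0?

-9

1. n2.tag = "pv"  ["pv"]
2. n2.mk = 29  [29]
3. n2.depth = "rr"  ["rr"]
4. n3.wid = -1  [terminal]
5. n2.env = 2  [b.wid * -2]
6. n4.depth = true  [terminal]
7. n5.lab = true  [terminal]
8. n1.depth = 15  [A.env + 13]
9. n1.key = 26  [A.env + 24]
10. n6.wid = -2  [terminal]
11. n9.wid = -3  [terminal]
12. n10.wid = 12  [terminal]
13. n11.lab = false  [terminal]
14. n8.ok = "uk"  ["uk"]
15. n8.off = -9  [b₁.wid + b₀.wid - 18]
16. n12.tag = "my"  ["my"]
17. n12.mk = -3  [-3]
18. n12.depth = "quk"  ["q" ++ B₁.ok]
19. n13.lab = false  [terminal]
20. n14.depth = true  [terminal]
21. n12.env = 3  [A.mk * -1]
22. n7.ok = "ukw"  [B₁.ok ++ "w"]
23. n7.off = 8  [B₁.off + 17]
24. n0.depth = -9  [B.off - 17]
25. n0.key = 13  [S₁.key - 13]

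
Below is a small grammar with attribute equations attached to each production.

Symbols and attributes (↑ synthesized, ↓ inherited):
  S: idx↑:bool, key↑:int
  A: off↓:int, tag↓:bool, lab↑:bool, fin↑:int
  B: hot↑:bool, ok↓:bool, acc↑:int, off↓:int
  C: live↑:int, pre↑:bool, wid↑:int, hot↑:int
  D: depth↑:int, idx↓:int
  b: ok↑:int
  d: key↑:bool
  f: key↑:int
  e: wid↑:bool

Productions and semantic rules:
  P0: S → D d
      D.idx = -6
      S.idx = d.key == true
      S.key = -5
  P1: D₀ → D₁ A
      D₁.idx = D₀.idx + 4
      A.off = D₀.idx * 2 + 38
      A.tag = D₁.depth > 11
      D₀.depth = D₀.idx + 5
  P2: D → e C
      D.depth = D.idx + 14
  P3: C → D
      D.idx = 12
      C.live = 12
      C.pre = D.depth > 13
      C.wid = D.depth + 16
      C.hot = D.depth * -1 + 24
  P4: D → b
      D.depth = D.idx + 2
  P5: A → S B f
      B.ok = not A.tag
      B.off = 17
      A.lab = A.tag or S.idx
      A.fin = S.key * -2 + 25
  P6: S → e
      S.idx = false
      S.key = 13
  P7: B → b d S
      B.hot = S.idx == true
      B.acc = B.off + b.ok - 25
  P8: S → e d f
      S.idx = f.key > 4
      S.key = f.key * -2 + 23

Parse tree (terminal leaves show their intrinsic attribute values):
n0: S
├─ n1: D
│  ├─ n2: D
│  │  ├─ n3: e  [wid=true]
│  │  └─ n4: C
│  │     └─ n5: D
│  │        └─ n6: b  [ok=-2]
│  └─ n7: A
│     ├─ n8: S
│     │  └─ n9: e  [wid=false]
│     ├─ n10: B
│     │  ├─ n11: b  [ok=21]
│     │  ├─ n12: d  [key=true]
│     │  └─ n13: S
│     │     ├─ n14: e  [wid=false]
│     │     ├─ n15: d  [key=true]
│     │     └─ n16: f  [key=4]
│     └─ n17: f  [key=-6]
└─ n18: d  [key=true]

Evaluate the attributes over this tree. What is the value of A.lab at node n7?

true

1. n1.idx = -6  [-6]
2. n2.idx = -2  [D₀.idx + 4]
3. n3.wid = true  [terminal]
4. n5.idx = 12  [12]
5. n6.ok = -2  [terminal]
6. n5.depth = 14  [D.idx + 2]
7. n4.live = 12  [12]
8. n4.pre = true  [D.depth > 13]
9. n4.wid = 30  [D.depth + 16]
10. n4.hot = 10  [D.depth * -1 + 24]
11. n2.depth = 12  [D.idx + 14]
12. n7.off = 26  [D₀.idx * 2 + 38]
13. n7.tag = true  [D₁.depth > 11]
14. n9.wid = false  [terminal]
15. n8.idx = false  [false]
16. n8.key = 13  [13]
17. n10.ok = false  [not A.tag]
18. n10.off = 17  [17]
19. n11.ok = 21  [terminal]
20. n12.key = true  [terminal]
21. n14.wid = false  [terminal]
22. n15.key = true  [terminal]
23. n16.key = 4  [terminal]
24. n13.idx = false  [f.key > 4]
25. n13.key = 15  [f.key * -2 + 23]
26. n10.hot = false  [S.idx == true]
27. n10.acc = 13  [B.off + b.ok - 25]
28. n17.key = -6  [terminal]
29. n7.lab = true  [A.tag or S.idx]
30. n7.fin = -1  [S.key * -2 + 25]
31. n1.depth = -1  [D₀.idx + 5]
32. n18.key = true  [terminal]
33. n0.idx = true  [d.key == true]
34. n0.key = -5  [-5]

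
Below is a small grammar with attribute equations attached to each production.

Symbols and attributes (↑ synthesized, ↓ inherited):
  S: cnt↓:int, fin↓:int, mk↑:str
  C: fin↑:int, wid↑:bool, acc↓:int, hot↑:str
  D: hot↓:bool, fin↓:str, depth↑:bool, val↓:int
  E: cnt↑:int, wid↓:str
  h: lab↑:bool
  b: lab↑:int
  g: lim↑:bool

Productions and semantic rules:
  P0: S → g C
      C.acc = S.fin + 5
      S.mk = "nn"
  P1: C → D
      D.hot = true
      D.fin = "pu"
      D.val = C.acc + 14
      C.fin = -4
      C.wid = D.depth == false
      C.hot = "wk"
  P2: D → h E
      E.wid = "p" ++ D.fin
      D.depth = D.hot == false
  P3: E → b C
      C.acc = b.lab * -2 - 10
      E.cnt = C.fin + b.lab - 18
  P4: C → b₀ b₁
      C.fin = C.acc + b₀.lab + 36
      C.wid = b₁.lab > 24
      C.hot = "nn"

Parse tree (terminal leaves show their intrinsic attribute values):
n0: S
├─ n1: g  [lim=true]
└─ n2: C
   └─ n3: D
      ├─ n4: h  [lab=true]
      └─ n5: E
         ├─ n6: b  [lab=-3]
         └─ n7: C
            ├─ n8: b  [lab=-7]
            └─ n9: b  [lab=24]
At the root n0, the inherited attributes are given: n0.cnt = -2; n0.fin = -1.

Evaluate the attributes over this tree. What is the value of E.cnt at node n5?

1. n0.cnt = -2  [given at root]
2. n0.fin = -1  [given at root]
3. n1.lim = true  [terminal]
4. n2.acc = 4  [S.fin + 5]
5. n3.hot = true  [true]
6. n3.fin = "pu"  ["pu"]
7. n3.val = 18  [C.acc + 14]
8. n4.lab = true  [terminal]
9. n5.wid = "ppu"  ["p" ++ D.fin]
10. n6.lab = -3  [terminal]
11. n7.acc = -4  [b.lab * -2 - 10]
12. n8.lab = -7  [terminal]
13. n9.lab = 24  [terminal]
14. n7.fin = 25  [C.acc + b₀.lab + 36]
15. n7.wid = false  [b₁.lab > 24]
16. n7.hot = "nn"  ["nn"]
17. n5.cnt = 4  [C.fin + b.lab - 18]
18. n3.depth = false  [D.hot == false]
19. n2.fin = -4  [-4]
20. n2.wid = true  [D.depth == false]
21. n2.hot = "wk"  ["wk"]
22. n0.mk = "nn"  ["nn"]

4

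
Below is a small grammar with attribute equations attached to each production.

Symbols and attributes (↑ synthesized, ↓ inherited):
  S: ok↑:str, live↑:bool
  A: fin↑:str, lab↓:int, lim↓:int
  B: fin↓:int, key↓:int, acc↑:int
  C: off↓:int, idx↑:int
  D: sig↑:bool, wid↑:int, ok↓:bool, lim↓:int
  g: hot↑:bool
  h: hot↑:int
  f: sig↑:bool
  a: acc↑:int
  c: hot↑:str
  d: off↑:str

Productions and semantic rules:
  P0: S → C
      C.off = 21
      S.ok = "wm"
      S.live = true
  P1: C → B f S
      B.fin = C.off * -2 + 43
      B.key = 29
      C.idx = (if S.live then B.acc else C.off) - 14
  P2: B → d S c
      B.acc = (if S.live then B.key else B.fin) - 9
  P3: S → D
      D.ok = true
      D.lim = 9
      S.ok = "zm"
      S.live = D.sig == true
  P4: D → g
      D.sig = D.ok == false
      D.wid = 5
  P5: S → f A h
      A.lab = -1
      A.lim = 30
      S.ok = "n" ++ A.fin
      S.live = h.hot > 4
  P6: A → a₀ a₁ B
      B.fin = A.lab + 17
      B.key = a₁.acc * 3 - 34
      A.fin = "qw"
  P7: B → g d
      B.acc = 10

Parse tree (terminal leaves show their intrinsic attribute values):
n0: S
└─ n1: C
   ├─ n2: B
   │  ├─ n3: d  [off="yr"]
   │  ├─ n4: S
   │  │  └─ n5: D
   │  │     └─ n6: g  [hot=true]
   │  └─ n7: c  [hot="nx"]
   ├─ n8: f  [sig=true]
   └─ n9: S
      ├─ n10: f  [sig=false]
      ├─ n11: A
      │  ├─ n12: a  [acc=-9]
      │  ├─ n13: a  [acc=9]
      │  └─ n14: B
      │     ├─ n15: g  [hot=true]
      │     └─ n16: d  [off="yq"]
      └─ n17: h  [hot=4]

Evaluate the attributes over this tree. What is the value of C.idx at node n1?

1. n1.off = 21  [21]
2. n2.fin = 1  [C.off * -2 + 43]
3. n2.key = 29  [29]
4. n3.off = "yr"  [terminal]
5. n5.ok = true  [true]
6. n5.lim = 9  [9]
7. n6.hot = true  [terminal]
8. n5.sig = false  [D.ok == false]
9. n5.wid = 5  [5]
10. n4.ok = "zm"  ["zm"]
11. n4.live = false  [D.sig == true]
12. n7.hot = "nx"  [terminal]
13. n2.acc = -8  [(if S.live then B.key else B.fin) - 9]
14. n8.sig = true  [terminal]
15. n10.sig = false  [terminal]
16. n11.lab = -1  [-1]
17. n11.lim = 30  [30]
18. n12.acc = -9  [terminal]
19. n13.acc = 9  [terminal]
20. n14.fin = 16  [A.lab + 17]
21. n14.key = -7  [a₁.acc * 3 - 34]
22. n15.hot = true  [terminal]
23. n16.off = "yq"  [terminal]
24. n14.acc = 10  [10]
25. n11.fin = "qw"  ["qw"]
26. n17.hot = 4  [terminal]
27. n9.ok = "nqw"  ["n" ++ A.fin]
28. n9.live = false  [h.hot > 4]
29. n1.idx = 7  [(if S.live then B.acc else C.off) - 14]
30. n0.ok = "wm"  ["wm"]
31. n0.live = true  [true]

7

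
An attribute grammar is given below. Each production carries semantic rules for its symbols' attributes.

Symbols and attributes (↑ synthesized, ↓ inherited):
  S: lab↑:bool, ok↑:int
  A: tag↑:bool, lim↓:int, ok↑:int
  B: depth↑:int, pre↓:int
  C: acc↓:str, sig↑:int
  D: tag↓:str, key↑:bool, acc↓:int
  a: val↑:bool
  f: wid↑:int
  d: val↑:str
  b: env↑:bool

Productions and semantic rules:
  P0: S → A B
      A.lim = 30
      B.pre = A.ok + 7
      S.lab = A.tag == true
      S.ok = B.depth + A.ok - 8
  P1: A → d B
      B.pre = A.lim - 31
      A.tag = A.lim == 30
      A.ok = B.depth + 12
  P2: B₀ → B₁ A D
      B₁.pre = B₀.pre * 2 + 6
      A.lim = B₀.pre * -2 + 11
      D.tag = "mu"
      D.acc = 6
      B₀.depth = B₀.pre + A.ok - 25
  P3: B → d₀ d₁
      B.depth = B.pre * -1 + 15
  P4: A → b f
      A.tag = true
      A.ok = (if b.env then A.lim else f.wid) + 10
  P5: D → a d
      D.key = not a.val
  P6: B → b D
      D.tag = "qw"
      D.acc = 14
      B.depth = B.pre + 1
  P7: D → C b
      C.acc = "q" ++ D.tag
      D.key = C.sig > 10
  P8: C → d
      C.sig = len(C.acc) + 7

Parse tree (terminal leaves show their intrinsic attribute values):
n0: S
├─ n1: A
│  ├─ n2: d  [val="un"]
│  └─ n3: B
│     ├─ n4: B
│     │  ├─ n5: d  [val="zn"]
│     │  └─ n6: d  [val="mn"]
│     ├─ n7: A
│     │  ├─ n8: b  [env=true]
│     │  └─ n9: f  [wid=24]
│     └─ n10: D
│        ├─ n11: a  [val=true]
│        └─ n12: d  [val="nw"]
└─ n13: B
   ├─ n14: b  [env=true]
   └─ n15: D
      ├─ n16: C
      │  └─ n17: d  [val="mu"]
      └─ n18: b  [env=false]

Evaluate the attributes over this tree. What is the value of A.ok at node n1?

9

1. n1.lim = 30  [30]
2. n2.val = "un"  [terminal]
3. n3.pre = -1  [A.lim - 31]
4. n4.pre = 4  [B₀.pre * 2 + 6]
5. n5.val = "zn"  [terminal]
6. n6.val = "mn"  [terminal]
7. n4.depth = 11  [B.pre * -1 + 15]
8. n7.lim = 13  [B₀.pre * -2 + 11]
9. n8.env = true  [terminal]
10. n9.wid = 24  [terminal]
11. n7.tag = true  [true]
12. n7.ok = 23  [(if b.env then A.lim else f.wid) + 10]
13. n10.tag = "mu"  ["mu"]
14. n10.acc = 6  [6]
15. n11.val = true  [terminal]
16. n12.val = "nw"  [terminal]
17. n10.key = false  [not a.val]
18. n3.depth = -3  [B₀.pre + A.ok - 25]
19. n1.tag = true  [A.lim == 30]
20. n1.ok = 9  [B.depth + 12]
21. n13.pre = 16  [A.ok + 7]
22. n14.env = true  [terminal]
23. n15.tag = "qw"  ["qw"]
24. n15.acc = 14  [14]
25. n16.acc = "qqw"  ["q" ++ D.tag]
26. n17.val = "mu"  [terminal]
27. n16.sig = 10  [len(C.acc) + 7]
28. n18.env = false  [terminal]
29. n15.key = false  [C.sig > 10]
30. n13.depth = 17  [B.pre + 1]
31. n0.lab = true  [A.tag == true]
32. n0.ok = 18  [B.depth + A.ok - 8]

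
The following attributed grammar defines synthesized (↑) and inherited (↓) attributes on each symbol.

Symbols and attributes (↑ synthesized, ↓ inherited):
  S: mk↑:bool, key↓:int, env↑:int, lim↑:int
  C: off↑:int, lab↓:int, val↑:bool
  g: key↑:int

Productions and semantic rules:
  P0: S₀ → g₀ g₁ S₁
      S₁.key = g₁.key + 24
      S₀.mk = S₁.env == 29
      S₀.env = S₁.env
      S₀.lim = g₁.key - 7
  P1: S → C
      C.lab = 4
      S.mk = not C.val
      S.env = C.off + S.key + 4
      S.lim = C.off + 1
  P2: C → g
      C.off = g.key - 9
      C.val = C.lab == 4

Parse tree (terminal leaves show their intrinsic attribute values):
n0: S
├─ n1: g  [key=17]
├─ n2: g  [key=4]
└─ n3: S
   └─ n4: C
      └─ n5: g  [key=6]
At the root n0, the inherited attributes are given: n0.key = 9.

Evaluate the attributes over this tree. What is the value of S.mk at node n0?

1. n0.key = 9  [given at root]
2. n1.key = 17  [terminal]
3. n2.key = 4  [terminal]
4. n3.key = 28  [g₁.key + 24]
5. n4.lab = 4  [4]
6. n5.key = 6  [terminal]
7. n4.off = -3  [g.key - 9]
8. n4.val = true  [C.lab == 4]
9. n3.mk = false  [not C.val]
10. n3.env = 29  [C.off + S.key + 4]
11. n3.lim = -2  [C.off + 1]
12. n0.mk = true  [S₁.env == 29]
13. n0.env = 29  [S₁.env]
14. n0.lim = -3  [g₁.key - 7]

true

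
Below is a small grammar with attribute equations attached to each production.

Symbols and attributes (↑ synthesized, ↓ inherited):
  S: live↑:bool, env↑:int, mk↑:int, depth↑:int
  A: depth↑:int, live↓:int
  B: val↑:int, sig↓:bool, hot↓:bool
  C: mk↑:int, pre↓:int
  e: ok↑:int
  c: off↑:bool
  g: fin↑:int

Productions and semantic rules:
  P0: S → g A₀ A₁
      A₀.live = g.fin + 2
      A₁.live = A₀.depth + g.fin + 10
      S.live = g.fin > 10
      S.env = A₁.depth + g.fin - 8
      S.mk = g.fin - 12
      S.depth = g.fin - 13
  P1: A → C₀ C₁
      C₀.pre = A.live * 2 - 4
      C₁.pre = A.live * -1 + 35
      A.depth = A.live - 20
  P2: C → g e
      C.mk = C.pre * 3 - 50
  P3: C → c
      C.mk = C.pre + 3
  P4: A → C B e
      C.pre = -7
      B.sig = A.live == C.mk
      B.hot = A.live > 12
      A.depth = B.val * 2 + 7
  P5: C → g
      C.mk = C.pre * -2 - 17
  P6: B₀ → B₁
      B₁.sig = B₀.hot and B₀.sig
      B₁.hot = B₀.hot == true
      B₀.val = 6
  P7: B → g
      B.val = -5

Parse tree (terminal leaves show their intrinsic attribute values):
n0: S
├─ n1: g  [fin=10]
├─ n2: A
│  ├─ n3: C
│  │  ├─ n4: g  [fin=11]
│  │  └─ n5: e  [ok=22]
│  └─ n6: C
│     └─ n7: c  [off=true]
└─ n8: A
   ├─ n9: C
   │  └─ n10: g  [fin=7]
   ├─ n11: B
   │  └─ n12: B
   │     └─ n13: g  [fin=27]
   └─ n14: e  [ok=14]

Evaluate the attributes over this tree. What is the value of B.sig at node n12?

1. n1.fin = 10  [terminal]
2. n2.live = 12  [g.fin + 2]
3. n3.pre = 20  [A.live * 2 - 4]
4. n4.fin = 11  [terminal]
5. n5.ok = 22  [terminal]
6. n3.mk = 10  [C.pre * 3 - 50]
7. n6.pre = 23  [A.live * -1 + 35]
8. n7.off = true  [terminal]
9. n6.mk = 26  [C.pre + 3]
10. n2.depth = -8  [A.live - 20]
11. n8.live = 12  [A₀.depth + g.fin + 10]
12. n9.pre = -7  [-7]
13. n10.fin = 7  [terminal]
14. n9.mk = -3  [C.pre * -2 - 17]
15. n11.sig = false  [A.live == C.mk]
16. n11.hot = false  [A.live > 12]
17. n12.sig = false  [B₀.hot and B₀.sig]
18. n12.hot = false  [B₀.hot == true]
19. n13.fin = 27  [terminal]
20. n12.val = -5  [-5]
21. n11.val = 6  [6]
22. n14.ok = 14  [terminal]
23. n8.depth = 19  [B.val * 2 + 7]
24. n0.live = false  [g.fin > 10]
25. n0.env = 21  [A₁.depth + g.fin - 8]
26. n0.mk = -2  [g.fin - 12]
27. n0.depth = -3  [g.fin - 13]

false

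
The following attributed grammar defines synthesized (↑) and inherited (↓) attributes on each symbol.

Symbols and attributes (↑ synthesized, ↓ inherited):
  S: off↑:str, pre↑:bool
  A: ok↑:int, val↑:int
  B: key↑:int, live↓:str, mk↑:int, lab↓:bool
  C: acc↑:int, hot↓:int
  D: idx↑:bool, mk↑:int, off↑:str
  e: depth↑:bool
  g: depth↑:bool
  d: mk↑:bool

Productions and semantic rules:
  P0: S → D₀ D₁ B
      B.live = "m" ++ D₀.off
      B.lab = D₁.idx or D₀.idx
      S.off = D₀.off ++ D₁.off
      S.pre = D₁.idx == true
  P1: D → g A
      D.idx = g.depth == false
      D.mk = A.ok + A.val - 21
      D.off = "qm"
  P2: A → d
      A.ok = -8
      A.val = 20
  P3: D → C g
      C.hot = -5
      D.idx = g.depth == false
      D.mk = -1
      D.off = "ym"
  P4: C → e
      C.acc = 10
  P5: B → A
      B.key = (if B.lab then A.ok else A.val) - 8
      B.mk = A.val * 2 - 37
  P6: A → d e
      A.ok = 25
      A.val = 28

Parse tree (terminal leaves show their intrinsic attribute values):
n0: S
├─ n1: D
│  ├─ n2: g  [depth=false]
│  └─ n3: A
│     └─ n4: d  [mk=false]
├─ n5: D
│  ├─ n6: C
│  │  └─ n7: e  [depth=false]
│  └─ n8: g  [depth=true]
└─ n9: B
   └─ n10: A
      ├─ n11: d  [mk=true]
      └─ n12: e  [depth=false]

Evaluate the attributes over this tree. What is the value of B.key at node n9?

17

1. n2.depth = false  [terminal]
2. n4.mk = false  [terminal]
3. n3.ok = -8  [-8]
4. n3.val = 20  [20]
5. n1.idx = true  [g.depth == false]
6. n1.mk = -9  [A.ok + A.val - 21]
7. n1.off = "qm"  ["qm"]
8. n6.hot = -5  [-5]
9. n7.depth = false  [terminal]
10. n6.acc = 10  [10]
11. n8.depth = true  [terminal]
12. n5.idx = false  [g.depth == false]
13. n5.mk = -1  [-1]
14. n5.off = "ym"  ["ym"]
15. n9.live = "mqm"  ["m" ++ D₀.off]
16. n9.lab = true  [D₁.idx or D₀.idx]
17. n11.mk = true  [terminal]
18. n12.depth = false  [terminal]
19. n10.ok = 25  [25]
20. n10.val = 28  [28]
21. n9.key = 17  [(if B.lab then A.ok else A.val) - 8]
22. n9.mk = 19  [A.val * 2 - 37]
23. n0.off = "qmym"  [D₀.off ++ D₁.off]
24. n0.pre = false  [D₁.idx == true]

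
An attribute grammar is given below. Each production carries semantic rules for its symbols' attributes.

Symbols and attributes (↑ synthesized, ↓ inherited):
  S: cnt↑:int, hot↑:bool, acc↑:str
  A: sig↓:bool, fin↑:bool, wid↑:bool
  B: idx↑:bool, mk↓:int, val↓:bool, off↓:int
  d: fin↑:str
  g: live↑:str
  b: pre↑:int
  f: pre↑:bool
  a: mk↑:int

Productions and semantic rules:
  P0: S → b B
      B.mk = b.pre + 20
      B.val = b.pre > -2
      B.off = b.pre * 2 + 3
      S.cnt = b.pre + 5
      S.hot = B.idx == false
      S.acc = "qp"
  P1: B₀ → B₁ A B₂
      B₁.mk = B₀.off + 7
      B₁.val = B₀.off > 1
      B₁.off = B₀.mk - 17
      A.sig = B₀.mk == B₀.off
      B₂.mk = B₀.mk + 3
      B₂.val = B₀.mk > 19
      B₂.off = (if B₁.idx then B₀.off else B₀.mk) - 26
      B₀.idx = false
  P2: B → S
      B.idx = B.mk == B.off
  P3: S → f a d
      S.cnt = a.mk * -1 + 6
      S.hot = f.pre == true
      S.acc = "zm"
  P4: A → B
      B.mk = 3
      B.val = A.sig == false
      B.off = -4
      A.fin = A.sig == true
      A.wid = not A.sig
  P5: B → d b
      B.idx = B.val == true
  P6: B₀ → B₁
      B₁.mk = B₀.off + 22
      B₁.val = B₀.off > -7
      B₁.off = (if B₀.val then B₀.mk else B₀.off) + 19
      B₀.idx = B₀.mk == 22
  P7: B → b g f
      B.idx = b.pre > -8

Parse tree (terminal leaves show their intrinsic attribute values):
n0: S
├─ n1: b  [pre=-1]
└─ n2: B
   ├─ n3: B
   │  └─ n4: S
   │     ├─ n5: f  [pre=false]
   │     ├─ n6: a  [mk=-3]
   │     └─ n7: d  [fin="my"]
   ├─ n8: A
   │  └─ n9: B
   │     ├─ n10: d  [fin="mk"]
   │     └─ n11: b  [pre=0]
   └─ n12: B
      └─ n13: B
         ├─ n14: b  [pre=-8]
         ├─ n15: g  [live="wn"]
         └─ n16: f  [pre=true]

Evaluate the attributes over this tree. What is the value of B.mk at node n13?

15

1. n1.pre = -1  [terminal]
2. n2.mk = 19  [b.pre + 20]
3. n2.val = true  [b.pre > -2]
4. n2.off = 1  [b.pre * 2 + 3]
5. n3.mk = 8  [B₀.off + 7]
6. n3.val = false  [B₀.off > 1]
7. n3.off = 2  [B₀.mk - 17]
8. n5.pre = false  [terminal]
9. n6.mk = -3  [terminal]
10. n7.fin = "my"  [terminal]
11. n4.cnt = 9  [a.mk * -1 + 6]
12. n4.hot = false  [f.pre == true]
13. n4.acc = "zm"  ["zm"]
14. n3.idx = false  [B.mk == B.off]
15. n8.sig = false  [B₀.mk == B₀.off]
16. n9.mk = 3  [3]
17. n9.val = true  [A.sig == false]
18. n9.off = -4  [-4]
19. n10.fin = "mk"  [terminal]
20. n11.pre = 0  [terminal]
21. n9.idx = true  [B.val == true]
22. n8.fin = false  [A.sig == true]
23. n8.wid = true  [not A.sig]
24. n12.mk = 22  [B₀.mk + 3]
25. n12.val = false  [B₀.mk > 19]
26. n12.off = -7  [(if B₁.idx then B₀.off else B₀.mk) - 26]
27. n13.mk = 15  [B₀.off + 22]
28. n13.val = false  [B₀.off > -7]
29. n13.off = 12  [(if B₀.val then B₀.mk else B₀.off) + 19]
30. n14.pre = -8  [terminal]
31. n15.live = "wn"  [terminal]
32. n16.pre = true  [terminal]
33. n13.idx = false  [b.pre > -8]
34. n12.idx = true  [B₀.mk == 22]
35. n2.idx = false  [false]
36. n0.cnt = 4  [b.pre + 5]
37. n0.hot = true  [B.idx == false]
38. n0.acc = "qp"  ["qp"]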